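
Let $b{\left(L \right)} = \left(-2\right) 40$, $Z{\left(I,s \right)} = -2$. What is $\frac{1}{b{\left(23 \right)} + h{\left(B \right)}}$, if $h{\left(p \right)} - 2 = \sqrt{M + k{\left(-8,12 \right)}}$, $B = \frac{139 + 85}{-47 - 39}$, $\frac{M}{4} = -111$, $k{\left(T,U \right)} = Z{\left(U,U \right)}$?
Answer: $- \frac{39}{3265} - \frac{i \sqrt{446}}{6530} \approx -0.011945 - 0.0032341 i$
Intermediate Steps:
$k{\left(T,U \right)} = -2$
$M = -444$ ($M = 4 \left(-111\right) = -444$)
$B = - \frac{112}{43}$ ($B = \frac{224}{-86} = 224 \left(- \frac{1}{86}\right) = - \frac{112}{43} \approx -2.6047$)
$h{\left(p \right)} = 2 + i \sqrt{446}$ ($h{\left(p \right)} = 2 + \sqrt{-444 - 2} = 2 + \sqrt{-446} = 2 + i \sqrt{446}$)
$b{\left(L \right)} = -80$
$\frac{1}{b{\left(23 \right)} + h{\left(B \right)}} = \frac{1}{-80 + \left(2 + i \sqrt{446}\right)} = \frac{1}{-78 + i \sqrt{446}}$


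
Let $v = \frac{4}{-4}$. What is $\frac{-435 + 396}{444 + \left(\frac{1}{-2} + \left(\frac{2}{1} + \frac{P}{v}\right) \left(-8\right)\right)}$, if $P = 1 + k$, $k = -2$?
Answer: $- \frac{78}{839} \approx -0.092968$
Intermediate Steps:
$v = -1$ ($v = 4 \left(- \frac{1}{4}\right) = -1$)
$P = -1$ ($P = 1 - 2 = -1$)
$\frac{-435 + 396}{444 + \left(\frac{1}{-2} + \left(\frac{2}{1} + \frac{P}{v}\right) \left(-8\right)\right)} = \frac{-435 + 396}{444 + \left(\frac{1}{-2} + \left(\frac{2}{1} - \frac{1}{-1}\right) \left(-8\right)\right)} = - \frac{39}{444 + \left(- \frac{1}{2} + \left(2 \cdot 1 - -1\right) \left(-8\right)\right)} = - \frac{39}{444 + \left(- \frac{1}{2} + \left(2 + 1\right) \left(-8\right)\right)} = - \frac{39}{444 + \left(- \frac{1}{2} + 3 \left(-8\right)\right)} = - \frac{39}{444 - \frac{49}{2}} = - \frac{39}{\frac{839}{2}} = \left(-39\right) \frac{2}{839} = - \frac{78}{839}$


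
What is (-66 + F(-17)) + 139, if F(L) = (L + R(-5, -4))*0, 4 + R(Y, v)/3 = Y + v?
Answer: 73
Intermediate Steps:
R(Y, v) = -12 + 3*Y + 3*v (R(Y, v) = -12 + 3*(Y + v) = -12 + (3*Y + 3*v) = -12 + 3*Y + 3*v)
F(L) = 0 (F(L) = (L + (-12 + 3*(-5) + 3*(-4)))*0 = (L + (-12 - 15 - 12))*0 = (L - 39)*0 = (-39 + L)*0 = 0)
(-66 + F(-17)) + 139 = (-66 + 0) + 139 = -66 + 139 = 73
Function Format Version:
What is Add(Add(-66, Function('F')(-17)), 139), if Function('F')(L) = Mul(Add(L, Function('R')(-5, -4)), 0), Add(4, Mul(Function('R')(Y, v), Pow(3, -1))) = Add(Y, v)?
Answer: 73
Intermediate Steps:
Function('R')(Y, v) = Add(-12, Mul(3, Y), Mul(3, v)) (Function('R')(Y, v) = Add(-12, Mul(3, Add(Y, v))) = Add(-12, Add(Mul(3, Y), Mul(3, v))) = Add(-12, Mul(3, Y), Mul(3, v)))
Function('F')(L) = 0 (Function('F')(L) = Mul(Add(L, Add(-12, Mul(3, -5), Mul(3, -4))), 0) = Mul(Add(L, Add(-12, -15, -12)), 0) = Mul(Add(L, -39), 0) = Mul(Add(-39, L), 0) = 0)
Add(Add(-66, Function('F')(-17)), 139) = Add(Add(-66, 0), 139) = Add(-66, 139) = 73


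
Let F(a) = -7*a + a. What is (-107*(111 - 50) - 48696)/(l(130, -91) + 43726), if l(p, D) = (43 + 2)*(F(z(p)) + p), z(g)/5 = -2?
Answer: -7889/7468 ≈ -1.0564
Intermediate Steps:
z(g) = -10 (z(g) = 5*(-2) = -10)
F(a) = -6*a
l(p, D) = 2700 + 45*p (l(p, D) = (43 + 2)*(-6*(-10) + p) = 45*(60 + p) = 2700 + 45*p)
(-107*(111 - 50) - 48696)/(l(130, -91) + 43726) = (-107*(111 - 50) - 48696)/((2700 + 45*130) + 43726) = (-107*61 - 48696)/((2700 + 5850) + 43726) = (-6527 - 48696)/(8550 + 43726) = -55223/52276 = -55223*1/52276 = -7889/7468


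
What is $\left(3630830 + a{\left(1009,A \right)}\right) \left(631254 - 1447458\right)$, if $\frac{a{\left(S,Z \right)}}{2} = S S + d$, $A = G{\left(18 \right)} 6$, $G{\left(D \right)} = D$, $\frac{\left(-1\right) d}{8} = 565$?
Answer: $-4618043054208$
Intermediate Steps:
$d = -4520$ ($d = \left(-8\right) 565 = -4520$)
$A = 108$ ($A = 18 \cdot 6 = 108$)
$a{\left(S,Z \right)} = -9040 + 2 S^{2}$ ($a{\left(S,Z \right)} = 2 \left(S S - 4520\right) = 2 \left(S^{2} - 4520\right) = 2 \left(-4520 + S^{2}\right) = -9040 + 2 S^{2}$)
$\left(3630830 + a{\left(1009,A \right)}\right) \left(631254 - 1447458\right) = \left(3630830 - \left(9040 - 2 \cdot 1009^{2}\right)\right) \left(631254 - 1447458\right) = \left(3630830 + \left(-9040 + 2 \cdot 1018081\right)\right) \left(-816204\right) = \left(3630830 + \left(-9040 + 2036162\right)\right) \left(-816204\right) = \left(3630830 + 2027122\right) \left(-816204\right) = 5657952 \left(-816204\right) = -4618043054208$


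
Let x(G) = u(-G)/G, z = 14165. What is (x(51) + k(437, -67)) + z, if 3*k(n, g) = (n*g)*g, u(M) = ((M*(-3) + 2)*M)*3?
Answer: 2002793/3 ≈ 6.6760e+5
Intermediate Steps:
u(M) = 3*M*(2 - 3*M) (u(M) = ((-3*M + 2)*M)*3 = ((2 - 3*M)*M)*3 = (M*(2 - 3*M))*3 = 3*M*(2 - 3*M))
x(G) = -6 - 9*G (x(G) = (3*(-G)*(2 - (-3)*G))/G = (3*(-G)*(2 + 3*G))/G = (-3*G*(2 + 3*G))/G = -6 - 9*G)
k(n, g) = n*g²/3 (k(n, g) = ((n*g)*g)/3 = ((g*n)*g)/3 = (n*g²)/3 = n*g²/3)
(x(51) + k(437, -67)) + z = ((-6 - 9*51) + (⅓)*437*(-67)²) + 14165 = ((-6 - 459) + (⅓)*437*4489) + 14165 = (-465 + 1961693/3) + 14165 = 1960298/3 + 14165 = 2002793/3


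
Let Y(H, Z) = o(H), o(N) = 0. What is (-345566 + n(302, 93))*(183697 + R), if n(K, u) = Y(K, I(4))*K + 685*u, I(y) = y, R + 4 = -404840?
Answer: 62332714567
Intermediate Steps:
R = -404844 (R = -4 - 404840 = -404844)
Y(H, Z) = 0
n(K, u) = 685*u (n(K, u) = 0*K + 685*u = 0 + 685*u = 685*u)
(-345566 + n(302, 93))*(183697 + R) = (-345566 + 685*93)*(183697 - 404844) = (-345566 + 63705)*(-221147) = -281861*(-221147) = 62332714567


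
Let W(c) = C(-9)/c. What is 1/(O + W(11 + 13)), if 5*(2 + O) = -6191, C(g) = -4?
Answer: -30/37211 ≈ -0.00080621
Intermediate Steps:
O = -6201/5 (O = -2 + (⅕)*(-6191) = -2 - 6191/5 = -6201/5 ≈ -1240.2)
W(c) = -4/c
1/(O + W(11 + 13)) = 1/(-6201/5 - 4/(11 + 13)) = 1/(-6201/5 - 4/24) = 1/(-6201/5 - 4*1/24) = 1/(-6201/5 - ⅙) = 1/(-37211/30) = -30/37211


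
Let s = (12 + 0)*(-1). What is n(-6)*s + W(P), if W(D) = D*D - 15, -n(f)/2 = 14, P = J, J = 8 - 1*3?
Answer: 346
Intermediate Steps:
J = 5 (J = 8 - 3 = 5)
P = 5
n(f) = -28 (n(f) = -2*14 = -28)
s = -12 (s = 12*(-1) = -12)
W(D) = -15 + D**2 (W(D) = D**2 - 15 = -15 + D**2)
n(-6)*s + W(P) = -28*(-12) + (-15 + 5**2) = 336 + (-15 + 25) = 336 + 10 = 346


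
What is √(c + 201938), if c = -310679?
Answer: I*√108741 ≈ 329.76*I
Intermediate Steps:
√(c + 201938) = √(-310679 + 201938) = √(-108741) = I*√108741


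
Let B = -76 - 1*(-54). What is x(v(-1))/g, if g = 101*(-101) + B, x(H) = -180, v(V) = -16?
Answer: 180/10223 ≈ 0.017607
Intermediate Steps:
B = -22 (B = -76 + 54 = -22)
g = -10223 (g = 101*(-101) - 22 = -10201 - 22 = -10223)
x(v(-1))/g = -180/(-10223) = -180*(-1/10223) = 180/10223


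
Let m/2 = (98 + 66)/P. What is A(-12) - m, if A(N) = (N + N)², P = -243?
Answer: 140296/243 ≈ 577.35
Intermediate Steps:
A(N) = 4*N² (A(N) = (2*N)² = 4*N²)
m = -328/243 (m = 2*((98 + 66)/(-243)) = 2*(164*(-1/243)) = 2*(-164/243) = -328/243 ≈ -1.3498)
A(-12) - m = 4*(-12)² - 1*(-328/243) = 4*144 + 328/243 = 576 + 328/243 = 140296/243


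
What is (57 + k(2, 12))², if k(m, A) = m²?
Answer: 3721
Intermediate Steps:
(57 + k(2, 12))² = (57 + 2²)² = (57 + 4)² = 61² = 3721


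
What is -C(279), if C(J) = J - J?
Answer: 0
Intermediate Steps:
C(J) = 0
-C(279) = -1*0 = 0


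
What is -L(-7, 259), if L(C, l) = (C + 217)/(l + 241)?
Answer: -21/50 ≈ -0.42000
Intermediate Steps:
L(C, l) = (217 + C)/(241 + l)
-L(-7, 259) = -(217 - 7)/(241 + 259) = -210/500 = -1*21/50 = -21/50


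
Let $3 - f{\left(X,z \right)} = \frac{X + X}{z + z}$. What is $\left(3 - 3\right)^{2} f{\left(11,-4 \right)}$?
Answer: $0$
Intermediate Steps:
$f{\left(X,z \right)} = 3 - \frac{X}{z}$ ($f{\left(X,z \right)} = 3 - \frac{X + X}{z + z} = 3 - \frac{2 X}{2 z} = 3 - 2 X \frac{1}{2 z} = 3 - \frac{X}{z}$)
$\left(3 - 3\right)^{2} f{\left(11,-4 \right)} = \left(3 - 3\right)^{2} \left(3 - \frac{11}{-4}\right) = 0^{2} \left(3 - 11 \left(- \frac{1}{4}\right)\right) = 0 \left(3 + \frac{11}{4}\right) = 0 \cdot \frac{23}{4} = 0$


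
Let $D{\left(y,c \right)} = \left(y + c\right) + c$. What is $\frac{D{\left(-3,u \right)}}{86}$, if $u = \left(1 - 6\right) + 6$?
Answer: $- \frac{1}{86} \approx -0.011628$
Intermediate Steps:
$u = 1$ ($u = \left(1 - 6\right) + 6 = -5 + 6 = 1$)
$D{\left(y,c \right)} = y + 2 c$ ($D{\left(y,c \right)} = \left(c + y\right) + c = y + 2 c$)
$\frac{D{\left(-3,u \right)}}{86} = \frac{-3 + 2 \cdot 1}{86} = \frac{-3 + 2}{86} = \frac{1}{86} \left(-1\right) = - \frac{1}{86}$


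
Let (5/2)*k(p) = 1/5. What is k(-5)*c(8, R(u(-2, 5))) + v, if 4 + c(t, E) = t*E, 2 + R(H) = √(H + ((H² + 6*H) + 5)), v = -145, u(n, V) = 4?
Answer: -3553/25 ≈ -142.12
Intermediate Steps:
R(H) = -2 + √(5 + H² + 7*H) (R(H) = -2 + √(H + ((H² + 6*H) + 5)) = -2 + √(H + (5 + H² + 6*H)) = -2 + √(5 + H² + 7*H))
k(p) = 2/25 (k(p) = (⅖)/5 = (⅖)*(⅕) = 2/25)
c(t, E) = -4 + E*t (c(t, E) = -4 + t*E = -4 + E*t)
k(-5)*c(8, R(u(-2, 5))) + v = 2*(-4 + (-2 + √(5 + 4² + 7*4))*8)/25 - 145 = 2*(-4 + (-2 + √(5 + 16 + 28))*8)/25 - 145 = 2*(-4 + (-2 + √49)*8)/25 - 145 = 2*(-4 + (-2 + 7)*8)/25 - 145 = 2*(-4 + 5*8)/25 - 145 = 2*(-4 + 40)/25 - 145 = (2/25)*36 - 145 = 72/25 - 145 = -3553/25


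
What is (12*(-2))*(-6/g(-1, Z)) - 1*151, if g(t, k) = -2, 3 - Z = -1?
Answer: -223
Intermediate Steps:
Z = 4 (Z = 3 - 1*(-1) = 3 + 1 = 4)
(12*(-2))*(-6/g(-1, Z)) - 1*151 = (12*(-2))*(-6/(-2)) - 1*151 = -(-144)*(-1)/2 - 151 = -24*3 - 151 = -72 - 151 = -223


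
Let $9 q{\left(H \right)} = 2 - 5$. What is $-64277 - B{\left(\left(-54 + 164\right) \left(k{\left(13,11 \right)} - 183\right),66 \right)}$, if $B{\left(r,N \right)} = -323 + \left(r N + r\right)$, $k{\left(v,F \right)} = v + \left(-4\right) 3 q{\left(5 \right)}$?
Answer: $1159466$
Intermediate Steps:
$q{\left(H \right)} = - \frac{1}{3}$ ($q{\left(H \right)} = \frac{2 - 5}{9} = \frac{1}{9} \left(-3\right) = - \frac{1}{3}$)
$k{\left(v,F \right)} = 4 + v$ ($k{\left(v,F \right)} = v + \left(-4\right) 3 \left(- \frac{1}{3}\right) = v - -4 = v + 4 = 4 + v$)
$B{\left(r,N \right)} = -323 + r + N r$ ($B{\left(r,N \right)} = -323 + \left(N r + r\right) = -323 + \left(r + N r\right) = -323 + r + N r$)
$-64277 - B{\left(\left(-54 + 164\right) \left(k{\left(13,11 \right)} - 183\right),66 \right)} = -64277 - \left(-323 + \left(-54 + 164\right) \left(\left(4 + 13\right) - 183\right) + 66 \left(-54 + 164\right) \left(\left(4 + 13\right) - 183\right)\right) = -64277 - \left(-323 + 110 \left(17 - 183\right) + 66 \cdot 110 \left(17 - 183\right)\right) = -64277 - \left(-323 + 110 \left(-166\right) + 66 \cdot 110 \left(-166\right)\right) = -64277 - \left(-323 - 18260 + 66 \left(-18260\right)\right) = -64277 - \left(-323 - 18260 - 1205160\right) = -64277 - -1223743 = -64277 + 1223743 = 1159466$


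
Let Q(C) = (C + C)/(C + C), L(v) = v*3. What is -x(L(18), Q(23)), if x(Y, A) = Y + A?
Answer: -55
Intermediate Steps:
L(v) = 3*v
Q(C) = 1 (Q(C) = (2*C)/((2*C)) = (2*C)*(1/(2*C)) = 1)
x(Y, A) = A + Y
-x(L(18), Q(23)) = -(1 + 3*18) = -(1 + 54) = -1*55 = -55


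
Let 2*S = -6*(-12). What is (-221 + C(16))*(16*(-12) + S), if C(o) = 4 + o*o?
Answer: -6084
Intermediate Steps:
C(o) = 4 + o**2
S = 36 (S = (-6*(-12))/2 = (1/2)*72 = 36)
(-221 + C(16))*(16*(-12) + S) = (-221 + (4 + 16**2))*(16*(-12) + 36) = (-221 + (4 + 256))*(-192 + 36) = (-221 + 260)*(-156) = 39*(-156) = -6084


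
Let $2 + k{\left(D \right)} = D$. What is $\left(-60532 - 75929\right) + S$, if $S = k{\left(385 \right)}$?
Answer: $-136078$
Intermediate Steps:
$k{\left(D \right)} = -2 + D$
$S = 383$ ($S = -2 + 385 = 383$)
$\left(-60532 - 75929\right) + S = \left(-60532 - 75929\right) + 383 = -136461 + 383 = -136078$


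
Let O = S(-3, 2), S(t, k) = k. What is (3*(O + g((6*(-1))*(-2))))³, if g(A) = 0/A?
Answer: 216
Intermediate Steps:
O = 2
g(A) = 0
(3*(O + g((6*(-1))*(-2))))³ = (3*(2 + 0))³ = (3*2)³ = 6³ = 216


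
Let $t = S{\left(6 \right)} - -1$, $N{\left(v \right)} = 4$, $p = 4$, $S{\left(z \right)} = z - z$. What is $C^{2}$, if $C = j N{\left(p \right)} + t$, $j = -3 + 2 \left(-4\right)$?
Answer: $1849$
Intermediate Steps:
$S{\left(z \right)} = 0$
$j = -11$ ($j = -3 - 8 = -11$)
$t = 1$ ($t = 0 - -1 = 0 + 1 = 1$)
$C = -43$ ($C = \left(-11\right) 4 + 1 = -44 + 1 = -43$)
$C^{2} = \left(-43\right)^{2} = 1849$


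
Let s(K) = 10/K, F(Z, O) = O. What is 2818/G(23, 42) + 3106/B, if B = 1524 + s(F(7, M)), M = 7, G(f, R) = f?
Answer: 15295335/122797 ≈ 124.56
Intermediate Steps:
B = 10678/7 (B = 1524 + 10/7 = 10678/7 ≈ 1525.4)
2818/G(23, 42) + 3106/B = 2818/23 + 3106/(10678/7) = 2818*(1/23) + 3106*(7/10678) = 2818/23 + 10871/5339 = 15295335/122797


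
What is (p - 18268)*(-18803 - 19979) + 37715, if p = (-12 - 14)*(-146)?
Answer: 561290819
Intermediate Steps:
p = 3796 (p = -26*(-146) = 3796)
(p - 18268)*(-18803 - 19979) + 37715 = (3796 - 18268)*(-18803 - 19979) + 37715 = -14472*(-38782) + 37715 = 561253104 + 37715 = 561290819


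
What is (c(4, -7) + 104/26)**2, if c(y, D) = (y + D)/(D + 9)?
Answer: 25/4 ≈ 6.2500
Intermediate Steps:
c(y, D) = (D + y)/(9 + D)
(c(4, -7) + 104/26)**2 = ((-7 + 4)/(9 - 7) + 104/26)**2 = (-3/2 + 104*(1/26))**2 = ((1/2)*(-3) + 4)**2 = (-3/2 + 4)**2 = (5/2)**2 = 25/4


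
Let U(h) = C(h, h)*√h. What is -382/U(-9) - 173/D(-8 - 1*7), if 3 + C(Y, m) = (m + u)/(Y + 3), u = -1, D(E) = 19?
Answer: -173/19 - 191*I/2 ≈ -9.1053 - 95.5*I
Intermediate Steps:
C(Y, m) = -3 + (-1 + m)/(3 + Y) (C(Y, m) = -3 + (m - 1)/(Y + 3) = -3 + (-1 + m)/(3 + Y))
U(h) = √h*(-10 - 2*h)/(3 + h) (U(h) = ((-10 + h - 3*h)/(3 + h))*√h = ((-10 - 2*h)/(3 + h))*√h = √h*(-10 - 2*h)/(3 + h))
-382/U(-9) - 173/D(-8 - 1*7) = -382*(-I*(3 - 9)/(6*(-5 - 1*(-9)))) - 173/19 = -382*I/(-5 + 9) - 173*1/19 = -382*I/4 - 173/19 = -191*I/2 - 173/19 = -173/19 - 191*I/2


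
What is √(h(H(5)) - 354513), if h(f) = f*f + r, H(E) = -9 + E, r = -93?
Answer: I*√354590 ≈ 595.47*I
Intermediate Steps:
h(f) = -93 + f² (h(f) = f*f - 93 = f² - 93 = -93 + f²)
√(h(H(5)) - 354513) = √((-93 + (-9 + 5)²) - 354513) = √((-93 + (-4)²) - 354513) = √((-93 + 16) - 354513) = √(-77 - 354513) = √(-354590) = I*√354590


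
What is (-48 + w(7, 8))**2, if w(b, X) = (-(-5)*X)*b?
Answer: 53824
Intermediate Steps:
w(b, X) = 5*X*b (w(b, X) = (5*X)*b = 5*X*b)
(-48 + w(7, 8))**2 = (-48 + 5*8*7)**2 = (-48 + 280)**2 = 232**2 = 53824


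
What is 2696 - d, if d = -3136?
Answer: 5832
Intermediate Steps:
2696 - d = 2696 - 1*(-3136) = 2696 + 3136 = 5832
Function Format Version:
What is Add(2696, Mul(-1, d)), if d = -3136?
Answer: 5832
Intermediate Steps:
Add(2696, Mul(-1, d)) = Add(2696, Mul(-1, -3136)) = Add(2696, 3136) = 5832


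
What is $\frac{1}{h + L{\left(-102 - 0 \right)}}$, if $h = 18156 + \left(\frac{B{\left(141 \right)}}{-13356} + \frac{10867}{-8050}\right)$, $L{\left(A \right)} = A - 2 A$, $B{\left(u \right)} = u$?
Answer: $\frac{365700}{6676453067} \approx 5.4775 \cdot 10^{-5}$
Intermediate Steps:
$L{\left(A \right)} = - A$
$h = \frac{6639151667}{365700}$ ($h = 18156 + \left(\frac{141}{-13356} + \frac{10867}{-8050}\right) = 18156 + \left(141 \left(- \frac{1}{13356}\right) + 10867 \left(- \frac{1}{8050}\right)\right) = 18156 - \frac{497533}{365700} = \frac{6639151667}{365700} \approx 18155.0$)
$\frac{1}{h + L{\left(-102 - 0 \right)}} = \frac{1}{\frac{6639151667}{365700} - \left(-102 - 0\right)} = \frac{1}{\frac{6639151667}{365700} - \left(-102 + 0\right)} = \frac{1}{\frac{6639151667}{365700} - -102} = \frac{1}{\frac{6639151667}{365700} + 102} = \frac{1}{\frac{6676453067}{365700}} = \frac{365700}{6676453067}$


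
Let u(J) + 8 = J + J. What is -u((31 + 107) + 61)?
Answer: -390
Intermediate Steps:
u(J) = -8 + 2*J (u(J) = -8 + (J + J) = -8 + 2*J)
-u((31 + 107) + 61) = -(-8 + 2*((31 + 107) + 61)) = -(-8 + 2*(138 + 61)) = -(-8 + 2*199) = -(-8 + 398) = -1*390 = -390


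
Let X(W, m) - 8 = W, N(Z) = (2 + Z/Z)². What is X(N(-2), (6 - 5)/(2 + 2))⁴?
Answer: 83521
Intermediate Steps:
N(Z) = 9 (N(Z) = (2 + 1)² = 3² = 9)
X(W, m) = 8 + W
X(N(-2), (6 - 5)/(2 + 2))⁴ = (8 + 9)⁴ = 17⁴ = 83521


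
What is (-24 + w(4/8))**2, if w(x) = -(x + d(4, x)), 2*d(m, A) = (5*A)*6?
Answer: 1024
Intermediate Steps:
d(m, A) = 15*A (d(m, A) = ((5*A)*6)/2 = (30*A)/2 = 15*A)
w(x) = -16*x (w(x) = -(x + 15*x) = -16*x)
(-24 + w(4/8))**2 = (-24 - 64/8)**2 = (-24 - 16*1/2)**2 = (-24 - 8)**2 = (-32)**2 = 1024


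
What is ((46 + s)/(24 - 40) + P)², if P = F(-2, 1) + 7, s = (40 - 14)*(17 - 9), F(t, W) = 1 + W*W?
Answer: 3025/64 ≈ 47.266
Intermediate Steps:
F(t, W) = 1 + W²
s = 208 (s = 26*8 = 208)
P = 9 (P = (1 + 1²) + 7 = (1 + 1) + 7 = 2 + 7 = 9)
((46 + s)/(24 - 40) + P)² = ((46 + 208)/(24 - 40) + 9)² = (254/(-16) + 9)² = (254*(-1/16) + 9)² = (-127/8 + 9)² = (-55/8)² = 3025/64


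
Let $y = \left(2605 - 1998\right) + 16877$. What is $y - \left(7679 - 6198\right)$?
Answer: $16003$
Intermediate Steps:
$y = 17484$ ($y = 607 + 16877 = 17484$)
$y - \left(7679 - 6198\right) = 17484 - \left(7679 - 6198\right) = 17484 - 1481 = 16003$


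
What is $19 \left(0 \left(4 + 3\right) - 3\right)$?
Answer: $-57$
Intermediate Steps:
$19 \left(0 \left(4 + 3\right) - 3\right) = 19 \left(0 \cdot 7 - 3\right) = 19 \left(0 - 3\right) = 19 \left(-3\right) = -57$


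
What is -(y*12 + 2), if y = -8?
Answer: 94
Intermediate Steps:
-(y*12 + 2) = -(-8*12 + 2) = -(-96 + 2) = -1*(-94) = 94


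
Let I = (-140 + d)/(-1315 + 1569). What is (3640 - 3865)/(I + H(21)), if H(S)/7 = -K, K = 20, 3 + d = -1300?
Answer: 57150/37003 ≈ 1.5445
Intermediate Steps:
d = -1303 (d = -3 - 1300 = -1303)
I = -1443/254 (I = (-140 - 1303)/(-1315 + 1569) = -1443/254 ≈ -5.6811)
H(S) = -140 (H(S) = 7*(-1*20) = 7*(-20) = -140)
(3640 - 3865)/(I + H(21)) = (3640 - 3865)/(-1443/254 - 140) = -225/(-37003/254) = -225*(-254/37003) = 57150/37003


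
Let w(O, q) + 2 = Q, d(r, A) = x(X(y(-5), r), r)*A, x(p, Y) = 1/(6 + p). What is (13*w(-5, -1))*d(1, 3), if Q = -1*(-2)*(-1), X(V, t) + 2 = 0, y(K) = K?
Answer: -39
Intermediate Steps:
X(V, t) = -2 (X(V, t) = -2 + 0 = -2)
Q = -2 (Q = 2*(-1) = -2)
d(r, A) = A/4 (d(r, A) = A/(6 - 2) = A/4)
w(O, q) = -4 (w(O, q) = -2 - 2 = -4)
(13*w(-5, -1))*d(1, 3) = (13*(-4))*((¼)*3) = -52*¾ = -39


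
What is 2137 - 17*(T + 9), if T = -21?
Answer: 2341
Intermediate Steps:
2137 - 17*(T + 9) = 2137 - 17*(-21 + 9) = 2137 - 17*(-12) = 2137 + 204 = 2341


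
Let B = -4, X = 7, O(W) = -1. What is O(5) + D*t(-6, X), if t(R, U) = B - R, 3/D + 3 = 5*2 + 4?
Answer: -5/11 ≈ -0.45455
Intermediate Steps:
D = 3/11 (D = 3/(-3 + (5*2 + 4)) = 3/(-3 + (10 + 4)) = 3/(-3 + 14) = 3/11 ≈ 0.27273)
t(R, U) = -4 - R
O(5) + D*t(-6, X) = -1 + 3*(-4 - 1*(-6))/11 = -1 + 3*(-4 + 6)/11 = -1 + (3/11)*2 = -1 + 6/11 = -5/11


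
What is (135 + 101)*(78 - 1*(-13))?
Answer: 21476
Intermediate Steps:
(135 + 101)*(78 - 1*(-13)) = 236*(78 + 13) = 236*91 = 21476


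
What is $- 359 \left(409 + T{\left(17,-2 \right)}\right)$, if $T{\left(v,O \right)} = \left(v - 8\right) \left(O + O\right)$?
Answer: $-133907$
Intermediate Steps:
$T{\left(v,O \right)} = 2 O \left(-8 + v\right)$ ($T{\left(v,O \right)} = \left(-8 + v\right) 2 O = 2 O \left(-8 + v\right)$)
$- 359 \left(409 + T{\left(17,-2 \right)}\right) = - 359 \left(409 + 2 \left(-2\right) \left(-8 + 17\right)\right) = - 359 \left(409 + 2 \left(-2\right) 9\right) = - 359 \left(409 - 36\right) = \left(-359\right) 373 = -133907$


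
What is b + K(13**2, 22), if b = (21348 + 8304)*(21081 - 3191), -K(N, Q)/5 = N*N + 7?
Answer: 530331440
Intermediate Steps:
K(N, Q) = -35 - 5*N**2 (K(N, Q) = -5*(N*N + 7) = -5*(N**2 + 7) = -5*(7 + N**2) = -35 - 5*N**2)
b = 530474280 (b = 29652*17890 = 530474280)
b + K(13**2, 22) = 530474280 + (-35 - 5*(13**2)**2) = 530474280 + (-35 - 5*169**2) = 530474280 + (-35 - 5*28561) = 530474280 + (-35 - 142805) = 530474280 - 142840 = 530331440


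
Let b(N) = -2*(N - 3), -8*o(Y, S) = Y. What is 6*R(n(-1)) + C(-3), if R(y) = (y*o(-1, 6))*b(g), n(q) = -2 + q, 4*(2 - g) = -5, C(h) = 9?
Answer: 81/8 ≈ 10.125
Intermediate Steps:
o(Y, S) = -Y/8
g = 13/4 (g = 2 - ¼*(-5) = 2 + 5/4 = 13/4 ≈ 3.2500)
b(N) = 6 - 2*N (b(N) = -2*(-3 + N) = 6 - 2*N)
R(y) = -y/16 (R(y) = (y*(-⅛*(-1)))*(6 - 2*13/4) = (y*(⅛))*(6 - 13/2) = (y/8)*(-½) = -y/16)
6*R(n(-1)) + C(-3) = 6*(-(-2 - 1)/16) + 9 = 6*(-1/16*(-3)) + 9 = 6*(3/16) + 9 = 9/8 + 9 = 81/8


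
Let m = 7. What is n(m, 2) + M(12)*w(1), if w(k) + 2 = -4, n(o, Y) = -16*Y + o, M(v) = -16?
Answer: 71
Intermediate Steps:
n(o, Y) = o - 16*Y
w(k) = -6 (w(k) = -2 - 4 = -6)
n(m, 2) + M(12)*w(1) = (7 - 16*2) - 16*(-6) = (7 - 32) + 96 = -25 + 96 = 71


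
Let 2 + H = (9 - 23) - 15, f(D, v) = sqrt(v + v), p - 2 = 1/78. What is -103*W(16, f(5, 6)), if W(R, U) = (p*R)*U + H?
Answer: 3193 - 258736*sqrt(3)/39 ≈ -8297.9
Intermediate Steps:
p = 157/78 (p = 2 + 1/78 = 157/78 ≈ 2.0128)
f(D, v) = sqrt(2)*sqrt(v) (f(D, v) = sqrt(2*v) = sqrt(2)*sqrt(v))
H = -31 (H = -2 + ((9 - 23) - 15) = -2 + (-14 - 15) = -2 - 29 = -31)
W(R, U) = -31 + 157*R*U/78 (W(R, U) = (157*R/78)*U - 31 = 157*R*U/78 - 31 = -31 + 157*R*U/78)
-103*W(16, f(5, 6)) = -103*(-31 + (157/78)*16*(sqrt(2)*sqrt(6))) = -103*(-31 + (157/78)*16*(2*sqrt(3))) = -103*(-31 + 2512*sqrt(3)/39) = 3193 - 258736*sqrt(3)/39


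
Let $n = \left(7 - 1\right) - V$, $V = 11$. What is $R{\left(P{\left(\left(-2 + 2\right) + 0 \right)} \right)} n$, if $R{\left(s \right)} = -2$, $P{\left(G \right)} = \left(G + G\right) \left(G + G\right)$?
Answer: $10$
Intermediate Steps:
$P{\left(G \right)} = 4 G^{2}$ ($P{\left(G \right)} = 2 G 2 G = 4 G^{2}$)
$n = -5$ ($n = \left(7 - 1\right) - 11 = 6 - 11 = -5$)
$R{\left(P{\left(\left(-2 + 2\right) + 0 \right)} \right)} n = \left(-2\right) \left(-5\right) = 10$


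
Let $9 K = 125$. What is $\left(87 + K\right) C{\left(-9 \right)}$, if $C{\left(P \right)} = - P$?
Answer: $908$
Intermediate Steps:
$K = \frac{125}{9}$ ($K = \frac{1}{9} \cdot 125 = \frac{125}{9} \approx 13.889$)
$\left(87 + K\right) C{\left(-9 \right)} = \left(87 + \frac{125}{9}\right) \left(\left(-1\right) \left(-9\right)\right) = \frac{908}{9} \cdot 9 = 908$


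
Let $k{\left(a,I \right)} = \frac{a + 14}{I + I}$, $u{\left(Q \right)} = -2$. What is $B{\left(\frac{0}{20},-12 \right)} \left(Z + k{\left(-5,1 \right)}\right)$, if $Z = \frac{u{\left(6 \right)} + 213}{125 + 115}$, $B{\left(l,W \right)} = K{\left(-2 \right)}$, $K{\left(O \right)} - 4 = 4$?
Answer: $\frac{1291}{30} \approx 43.033$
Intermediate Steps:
$K{\left(O \right)} = 8$ ($K{\left(O \right)} = 4 + 4 = 8$)
$B{\left(l,W \right)} = 8$
$Z = \frac{211}{240}$ ($Z = \frac{-2 + 213}{125 + 115} = \frac{211}{240} \approx 0.87917$)
$k{\left(a,I \right)} = \frac{14 + a}{2 I}$
$B{\left(\frac{0}{20},-12 \right)} \left(Z + k{\left(-5,1 \right)}\right) = 8 \left(\frac{211}{240} + \frac{14 - 5}{2 \cdot 1}\right) = 8 \left(\frac{211}{240} + \frac{1}{2} \cdot 1 \cdot 9\right) = 8 \left(\frac{211}{240} + \frac{9}{2}\right) = 8 \cdot \frac{1291}{240} = \frac{1291}{30}$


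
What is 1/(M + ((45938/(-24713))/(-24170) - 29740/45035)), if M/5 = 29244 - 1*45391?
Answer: -2690000041235/217178929531712482 ≈ -1.2386e-5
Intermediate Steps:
M = -80735 (M = 5*(29244 - 1*45391) = 5*(29244 - 45391) = 5*(-16147) = -80735)
1/(M + ((45938/(-24713))/(-24170) - 29740/45035)) = 1/(-80735 + ((45938/(-24713))/(-24170) - 29740/45035)) = 1/(-80735 + ((45938*(-1/24713))*(-1/24170) - 29740*1/45035)) = 1/(-80735 + (-45938/24713*(-1/24170) - 5948/9007)) = 1/(-80735 + (22969/298656605 - 5948/9007)) = 1/(-80735 - 1776202604757/2690000041235) = 1/(-217178929531712482/2690000041235) = -2690000041235/217178929531712482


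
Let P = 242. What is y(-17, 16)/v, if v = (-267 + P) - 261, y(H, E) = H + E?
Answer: 1/286 ≈ 0.0034965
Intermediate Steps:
y(H, E) = E + H
v = -286 (v = (-267 + 242) - 261 = -25 - 261 = -286)
y(-17, 16)/v = (16 - 17)/(-286) = -1*(-1/286) = 1/286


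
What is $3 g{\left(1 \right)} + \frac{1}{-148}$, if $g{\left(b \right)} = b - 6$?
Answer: $- \frac{2221}{148} \approx -15.007$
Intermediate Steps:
$g{\left(b \right)} = -6 + b$
$3 g{\left(1 \right)} + \frac{1}{-148} = 3 \left(-6 + 1\right) + \frac{1}{-148} = 3 \left(-5\right) - \frac{1}{148} = -15 - \frac{1}{148} = - \frac{2221}{148}$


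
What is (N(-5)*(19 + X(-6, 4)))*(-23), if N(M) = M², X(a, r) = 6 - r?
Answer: -12075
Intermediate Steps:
(N(-5)*(19 + X(-6, 4)))*(-23) = ((-5)²*(19 + (6 - 1*4)))*(-23) = (25*(19 + (6 - 4)))*(-23) = (25*(19 + 2))*(-23) = (25*21)*(-23) = 525*(-23) = -12075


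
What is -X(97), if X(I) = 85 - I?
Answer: 12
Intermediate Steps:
-X(97) = -(85 - 1*97) = -(85 - 97) = -1*(-12) = 12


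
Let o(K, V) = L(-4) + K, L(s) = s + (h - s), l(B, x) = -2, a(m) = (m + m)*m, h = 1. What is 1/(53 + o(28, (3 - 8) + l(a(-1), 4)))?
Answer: 1/82 ≈ 0.012195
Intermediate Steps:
a(m) = 2*m² (a(m) = (2*m)*m = 2*m²)
L(s) = 1 (L(s) = s + (1 - s) = 1)
o(K, V) = 1 + K
1/(53 + o(28, (3 - 8) + l(a(-1), 4))) = 1/(53 + (1 + 28)) = 1/(53 + 29) = 1/82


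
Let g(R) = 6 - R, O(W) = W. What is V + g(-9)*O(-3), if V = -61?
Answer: -106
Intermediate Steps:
V + g(-9)*O(-3) = -61 + (6 - 1*(-9))*(-3) = -61 + (6 + 9)*(-3) = -61 + 15*(-3) = -61 - 45 = -106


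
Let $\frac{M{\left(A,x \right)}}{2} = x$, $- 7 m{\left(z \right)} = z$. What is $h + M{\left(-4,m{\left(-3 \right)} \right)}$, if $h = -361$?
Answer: $- \frac{2521}{7} \approx -360.14$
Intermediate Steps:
$m{\left(z \right)} = - \frac{z}{7}$
$M{\left(A,x \right)} = 2 x$
$h + M{\left(-4,m{\left(-3 \right)} \right)} = -361 + 2 \left(\left(- \frac{1}{7}\right) \left(-3\right)\right) = -361 + 2 \cdot \frac{3}{7} = -361 + \frac{6}{7} = - \frac{2521}{7}$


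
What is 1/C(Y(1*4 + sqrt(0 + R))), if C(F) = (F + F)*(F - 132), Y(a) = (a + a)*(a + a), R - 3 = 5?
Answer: -37/110336 + 15*sqrt(2)/55168 ≈ 4.9181e-5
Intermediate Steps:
R = 8 (R = 3 + 5 = 8)
Y(a) = 4*a**2 (Y(a) = (2*a)*(2*a) = 4*a**2)
C(F) = 2*F*(-132 + F) (C(F) = (2*F)*(-132 + F) = 2*F*(-132 + F))
1/C(Y(1*4 + sqrt(0 + R))) = 1/(2*(4*(1*4 + sqrt(0 + 8))**2)*(-132 + 4*(1*4 + sqrt(0 + 8))**2)) = 1/(2*(4*(4 + sqrt(8))**2)*(-132 + 4*(4 + sqrt(8))**2)) = 1/(2*(4*(4 + 2*sqrt(2))**2)*(-132 + 4*(4 + 2*sqrt(2))**2)) = 1/(8*(4 + 2*sqrt(2))**2*(-132 + 4*(4 + 2*sqrt(2))**2)) = 1/(8*(-132 + 4*(4 + 2*sqrt(2))**2)*(4 + 2*sqrt(2))**2)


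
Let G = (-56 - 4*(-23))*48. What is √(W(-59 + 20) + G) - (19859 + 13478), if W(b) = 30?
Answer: -33337 + √1758 ≈ -33295.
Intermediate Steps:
G = 1728 (G = (-56 + 92)*48 = 36*48 = 1728)
√(W(-59 + 20) + G) - (19859 + 13478) = √(30 + 1728) - (19859 + 13478) = √1758 - 1*33337 = √1758 - 33337 = -33337 + √1758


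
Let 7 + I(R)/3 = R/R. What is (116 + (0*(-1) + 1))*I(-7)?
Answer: -2106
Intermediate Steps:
I(R) = -18 (I(R) = -21 + 3*(R/R) = -21 + 3*1 = -21 + 3 = -18)
(116 + (0*(-1) + 1))*I(-7) = (116 + (0*(-1) + 1))*(-18) = (116 + (0 + 1))*(-18) = (116 + 1)*(-18) = 117*(-18) = -2106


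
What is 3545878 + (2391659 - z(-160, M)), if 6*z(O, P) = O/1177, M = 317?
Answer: 20965443227/3531 ≈ 5.9375e+6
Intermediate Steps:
z(O, P) = O/7062 (z(O, P) = (O/1177)/6 = O/7062)
3545878 + (2391659 - z(-160, M)) = 3545878 + (2391659 - (-160)/7062) = 3545878 + (2391659 - 1*(-80/3531)) = 3545878 + (2391659 + 80/3531) = 3545878 + 8444948009/3531 = 20965443227/3531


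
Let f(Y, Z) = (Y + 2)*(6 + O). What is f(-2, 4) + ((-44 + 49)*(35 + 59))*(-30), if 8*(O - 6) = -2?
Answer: -14100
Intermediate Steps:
O = 23/4 (O = 6 + (1/8)*(-2) = 6 - 1/4 = 23/4 ≈ 5.7500)
f(Y, Z) = 47/2 + 47*Y/4 (f(Y, Z) = (Y + 2)*(6 + 23/4) = (2 + Y)*(47/4) = 47/2 + 47*Y/4)
f(-2, 4) + ((-44 + 49)*(35 + 59))*(-30) = (47/2 + (47/4)*(-2)) + ((-44 + 49)*(35 + 59))*(-30) = (47/2 - 47/2) + (5*94)*(-30) = 0 + 470*(-30) = 0 - 14100 = -14100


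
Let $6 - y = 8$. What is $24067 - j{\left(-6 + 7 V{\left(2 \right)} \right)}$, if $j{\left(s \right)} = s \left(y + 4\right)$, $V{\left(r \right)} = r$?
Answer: $24051$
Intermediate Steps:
$y = -2$ ($y = 6 - 8 = -2$)
$j{\left(s \right)} = 2 s$ ($j{\left(s \right)} = s \left(-2 + 4\right) = s 2 = 2 s$)
$24067 - j{\left(-6 + 7 V{\left(2 \right)} \right)} = 24067 - 2 \left(-6 + 7 \cdot 2\right) = 24067 - 2 \left(-6 + 14\right) = 24067 - 2 \cdot 8 = 24067 - 16 = 24051$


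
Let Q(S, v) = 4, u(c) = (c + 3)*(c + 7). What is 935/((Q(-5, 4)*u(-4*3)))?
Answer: 187/36 ≈ 5.1944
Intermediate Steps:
u(c) = (3 + c)*(7 + c)
935/((Q(-5, 4)*u(-4*3))) = 935/((4*(21 + (-4*3)² + 10*(-4*3)))) = 935/((4*(21 + (-12)² + 10*(-12)))) = 935/((4*(21 + 144 - 120))) = 935/((4*45)) = 935/180 = 935*(1/180) = 187/36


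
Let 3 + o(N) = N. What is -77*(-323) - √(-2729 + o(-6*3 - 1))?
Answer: 24871 - I*√2751 ≈ 24871.0 - 52.45*I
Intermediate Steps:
o(N) = -3 + N
-77*(-323) - √(-2729 + o(-6*3 - 1)) = -77*(-323) - √(-2729 + (-3 + (-6*3 - 1))) = 24871 - √(-2729 + (-3 + (-18 - 1))) = 24871 - √(-2729 + (-3 - 19)) = 24871 - √(-2729 - 22) = 24871 - √(-2751) = 24871 - I*√2751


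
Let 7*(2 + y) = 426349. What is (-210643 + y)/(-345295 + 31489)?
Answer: 74869/156903 ≈ 0.47717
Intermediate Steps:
y = 60905 (y = -2 + (1/7)*426349 = -2 + 60907 = 60905)
(-210643 + y)/(-345295 + 31489) = (-210643 + 60905)/(-345295 + 31489) = -149738/(-313806) = -149738*(-1/313806) = 74869/156903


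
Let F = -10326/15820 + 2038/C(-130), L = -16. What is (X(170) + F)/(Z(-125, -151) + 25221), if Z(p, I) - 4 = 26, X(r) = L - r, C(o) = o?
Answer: -20805557/2596560330 ≈ -0.0080127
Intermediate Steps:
X(r) = -16 - r
Z(p, I) = 30 (Z(p, I) = 4 + 26 = 30)
F = -1679177/102830 (F = -10326/15820 + 2038/(-130) = -10326*1/15820 + 2038*(-1/130) = -5163/7910 - 1019/65 = -1679177/102830 ≈ -16.330)
(X(170) + F)/(Z(-125, -151) + 25221) = ((-16 - 1*170) - 1679177/102830)/(30 + 25221) = ((-16 - 170) - 1679177/102830)/25251 = (-186 - 1679177/102830)*(1/25251) = -20805557/102830*1/25251 = -20805557/2596560330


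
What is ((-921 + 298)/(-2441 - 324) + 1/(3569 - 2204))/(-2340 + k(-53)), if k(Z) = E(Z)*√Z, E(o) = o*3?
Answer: -97504/1256322543 + 1291928*I*√53/244982895885 ≈ -7.7611e-5 + 3.8392e-5*I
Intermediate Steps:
E(o) = 3*o
k(Z) = 3*Z^(3/2) (k(Z) = (3*Z)*√Z = 3*Z^(3/2))
((-921 + 298)/(-2441 - 324) + 1/(3569 - 2204))/(-2340 + k(-53)) = ((-921 + 298)/(-2441 - 324) + 1/(3569 - 2204))/(-2340 + 3*(-53)^(3/2)) = (-623/(-2765) + 1/1365)/(-2340 + 3*(-53*I*√53)) = (-623*(-1/2765) + 1/1365)/(-2340 - 159*I*√53) = (89/395 + 1/1365)/(-2340 - 159*I*√53) = 24376/(107835*(-2340 - 159*I*√53))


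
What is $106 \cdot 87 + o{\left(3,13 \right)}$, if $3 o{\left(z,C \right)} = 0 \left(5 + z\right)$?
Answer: $9222$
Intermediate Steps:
$o{\left(z,C \right)} = 0$ ($o{\left(z,C \right)} = \frac{0 \left(5 + z\right)}{3} = \frac{1}{3} \cdot 0 = 0$)
$106 \cdot 87 + o{\left(3,13 \right)} = 106 \cdot 87 + 0 = 9222 + 0 = 9222$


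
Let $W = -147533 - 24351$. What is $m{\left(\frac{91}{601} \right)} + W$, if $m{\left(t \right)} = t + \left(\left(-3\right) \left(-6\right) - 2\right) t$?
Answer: $- \frac{103300737}{601} \approx -1.7188 \cdot 10^{5}$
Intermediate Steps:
$W = -171884$ ($W = -147533 - 24351 = -171884$)
$m{\left(t \right)} = 17 t$ ($m{\left(t \right)} = t + \left(18 - 2\right) t = t + 16 t = 17 t$)
$m{\left(\frac{91}{601} \right)} + W = 17 \cdot \frac{91}{601} - 171884 = \frac{1547}{601} - 171884 = - \frac{103300737}{601}$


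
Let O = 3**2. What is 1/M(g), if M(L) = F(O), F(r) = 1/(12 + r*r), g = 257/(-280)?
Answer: 93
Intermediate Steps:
g = -257/280 (g = 257*(-1/280) = -257/280 ≈ -0.91786)
O = 9
F(r) = 1/(12 + r**2)
M(L) = 1/93 (M(L) = 1/(12 + 9**2) = 1/(12 + 81) = 1/93)
1/M(g) = 1/(1/93) = 93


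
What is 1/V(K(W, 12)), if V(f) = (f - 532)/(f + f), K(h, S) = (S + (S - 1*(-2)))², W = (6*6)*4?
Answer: 169/18 ≈ 9.3889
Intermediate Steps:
W = 144 (W = 36*4 = 144)
K(h, S) = (2 + 2*S)² (K(h, S) = (S + (S + 2))² = (S + (2 + S))² = (2 + 2*S)²)
V(f) = (-532 + f)/(2*f) (V(f) = (-532 + f)/((2*f)) = (-532 + f)*(1/(2*f)) = (-532 + f)/(2*f))
1/V(K(W, 12)) = 1/((-532 + 4*(1 + 12)²)/(2*((4*(1 + 12)²)))) = 1/((-532 + 4*13²)/(2*((4*13²)))) = 1/((-532 + 4*169)/(2*((4*169)))) = 1/((½)*(-532 + 676)/676) = 1/((½)*(1/676)*144) = 1/(18/169) = 169/18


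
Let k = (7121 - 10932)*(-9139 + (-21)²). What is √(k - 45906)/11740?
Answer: √8275543/5870 ≈ 0.49007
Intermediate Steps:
k = 33148078 (k = -3811*(-9139 + 441) = -3811*(-8698) = 33148078)
√(k - 45906)/11740 = √(33148078 - 45906)/11740 = √33102172*(1/11740) = (2*√8275543)*(1/11740) = √8275543/5870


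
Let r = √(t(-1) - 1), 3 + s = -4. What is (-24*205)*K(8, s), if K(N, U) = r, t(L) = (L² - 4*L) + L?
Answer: -4920*√3 ≈ -8521.7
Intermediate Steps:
t(L) = L² - 3*L
s = -7 (s = -3 - 4 = -7)
r = √3 (r = √(-(-3 - 1) - 1) = √(-1*(-4) - 1) = √(4 - 1) = √3 ≈ 1.7320)
K(N, U) = √3
(-24*205)*K(8, s) = (-24*205)*√3 = -4920*√3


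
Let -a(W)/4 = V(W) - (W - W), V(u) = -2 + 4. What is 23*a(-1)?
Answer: -184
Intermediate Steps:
V(u) = 2
a(W) = -8 (a(W) = -4*(2 - (W - W)) = -4*(2 - 1*0) = -4*(2 + 0) = -4*2 = -8)
23*a(-1) = 23*(-8) = -184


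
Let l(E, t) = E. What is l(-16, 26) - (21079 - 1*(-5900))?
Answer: -26995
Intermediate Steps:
l(-16, 26) - (21079 - 1*(-5900)) = -16 - (21079 - 1*(-5900)) = -16 - (21079 + 5900) = -16 - 1*26979 = -16 - 26979 = -26995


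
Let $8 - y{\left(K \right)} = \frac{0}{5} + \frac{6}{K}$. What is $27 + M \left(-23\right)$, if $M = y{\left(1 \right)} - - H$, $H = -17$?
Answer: $372$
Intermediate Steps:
$y{\left(K \right)} = 8 - \frac{6}{K}$ ($y{\left(K \right)} = 8 - \left(\frac{0}{5} + \frac{6}{K}\right) = 8 - \left(0 \cdot \frac{1}{5} + \frac{6}{K}\right) = 8 - \left(0 + \frac{6}{K}\right) = 8 - \frac{6}{K}$)
$M = -15$ ($M = \left(8 - \frac{6}{1}\right) - \left(-1\right) \left(-17\right) = \left(8 - 6\right) - 17 = 2 - 17 = -15$)
$27 + M \left(-23\right) = 27 - -345 = 27 + 345 = 372$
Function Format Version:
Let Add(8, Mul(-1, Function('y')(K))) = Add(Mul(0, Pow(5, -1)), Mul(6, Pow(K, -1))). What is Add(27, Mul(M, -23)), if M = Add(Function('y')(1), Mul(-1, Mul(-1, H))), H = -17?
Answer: 372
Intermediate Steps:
Function('y')(K) = Add(8, Mul(-6, Pow(K, -1))) (Function('y')(K) = Add(8, Mul(-1, Add(Mul(0, Pow(5, -1)), Mul(6, Pow(K, -1))))) = Add(8, Mul(-1, Add(Mul(0, Rational(1, 5)), Mul(6, Pow(K, -1))))) = Add(8, Mul(-1, Add(0, Mul(6, Pow(K, -1))))) = Add(8, Mul(-1, Mul(6, Pow(K, -1)))) = Add(8, Mul(-6, Pow(K, -1))))
M = -15 (M = Add(Add(8, Mul(-6, Pow(1, -1))), Mul(-1, Mul(-1, -17))) = Add(Add(8, Mul(-6, 1)), Mul(-1, 17)) = Add(Add(8, -6), -17) = Add(2, -17) = -15)
Add(27, Mul(M, -23)) = Add(27, Mul(-15, -23)) = Add(27, 345) = 372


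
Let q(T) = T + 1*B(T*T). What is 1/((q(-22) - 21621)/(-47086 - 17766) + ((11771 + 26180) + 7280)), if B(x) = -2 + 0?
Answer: 64852/2933342457 ≈ 2.2109e-5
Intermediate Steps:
B(x) = -2
q(T) = -2 + T (q(T) = T + 1*(-2) = T - 2 = -2 + T)
1/((q(-22) - 21621)/(-47086 - 17766) + ((11771 + 26180) + 7280)) = 1/(((-2 - 22) - 21621)/(-47086 - 17766) + ((11771 + 26180) + 7280)) = 1/((-24 - 21621)/(-64852) + (37951 + 7280)) = 1/(-21645*(-1/64852) + 45231) = 1/(21645/64852 + 45231) = 1/(2933342457/64852) = 64852/2933342457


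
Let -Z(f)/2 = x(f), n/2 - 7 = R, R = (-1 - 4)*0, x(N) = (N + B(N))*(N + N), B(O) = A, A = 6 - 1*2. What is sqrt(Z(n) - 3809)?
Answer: I*sqrt(4817) ≈ 69.405*I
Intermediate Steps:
A = 4 (A = 6 - 2 = 4)
B(O) = 4
x(N) = 2*N*(4 + N) (x(N) = (N + 4)*(N + N) = (4 + N)*(2*N) = 2*N*(4 + N))
R = 0 (R = -5*0 = 0)
n = 14 (n = 14 + 2*0 = 14 + 0 = 14)
Z(f) = -4*f*(4 + f)
sqrt(Z(n) - 3809) = sqrt(-4*14*(4 + 14) - 3809) = sqrt(-4*14*18 - 3809) = sqrt(-1008 - 3809) = sqrt(-4817) = I*sqrt(4817)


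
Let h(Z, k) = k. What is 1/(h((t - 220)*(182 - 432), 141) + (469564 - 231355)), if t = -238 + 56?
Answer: 1/238350 ≈ 4.1955e-6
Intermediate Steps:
t = -182
1/(h((t - 220)*(182 - 432), 141) + (469564 - 231355)) = 1/(141 + (469564 - 231355)) = 1/(141 + 238209) = 1/238350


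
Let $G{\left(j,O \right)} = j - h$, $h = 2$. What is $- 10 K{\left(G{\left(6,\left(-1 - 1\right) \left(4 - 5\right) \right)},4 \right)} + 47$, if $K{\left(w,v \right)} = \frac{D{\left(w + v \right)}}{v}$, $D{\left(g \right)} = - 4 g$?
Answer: $127$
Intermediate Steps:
$G{\left(j,O \right)} = -2 + j$ ($G{\left(j,O \right)} = j - 2 = -2 + j$)
$K{\left(w,v \right)} = \frac{- 4 v - 4 w}{v}$ ($K{\left(w,v \right)} = \frac{\left(-4\right) \left(w + v\right)}{v} = \frac{\left(-4\right) \left(v + w\right)}{v} = \frac{- 4 v - 4 w}{v}$)
$- 10 K{\left(G{\left(6,\left(-1 - 1\right) \left(4 - 5\right) \right)},4 \right)} + 47 = - 10 \left(-4 - \frac{4 \left(-2 + 6\right)}{4}\right) + 47 = - 10 \left(-4 - 16 \cdot \frac{1}{4}\right) + 47 = - 10 \left(-4 - 4\right) + 47 = \left(-10\right) \left(-8\right) + 47 = 80 + 47 = 127$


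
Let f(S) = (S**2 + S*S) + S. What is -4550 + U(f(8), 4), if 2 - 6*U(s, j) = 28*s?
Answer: -15553/3 ≈ -5184.3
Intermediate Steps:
f(S) = S + 2*S**2 (f(S) = (S**2 + S**2) + S = 2*S**2 + S = S + 2*S**2)
U(s, j) = 1/3 - 14*s/3
-4550 + U(f(8), 4) = -4550 + (1/3 - 112*(1 + 2*8)/3) = -4550 + (1/3 - 112*(1 + 16)/3) = -4550 + (1/3 - 112*17/3) = -4550 + (1/3 - 14/3*136) = -4550 + (1/3 - 1904/3) = -4550 - 1903/3 = -15553/3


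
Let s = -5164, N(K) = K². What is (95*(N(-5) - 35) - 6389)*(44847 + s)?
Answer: -291233537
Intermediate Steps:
(95*(N(-5) - 35) - 6389)*(44847 + s) = (95*((-5)² - 35) - 6389)*(44847 - 5164) = (95*(25 - 35) - 6389)*39683 = (95*(-10) - 6389)*39683 = (-950 - 6389)*39683 = -7339*39683 = -291233537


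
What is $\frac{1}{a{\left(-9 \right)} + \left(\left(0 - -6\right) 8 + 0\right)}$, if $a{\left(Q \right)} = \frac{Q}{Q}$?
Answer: $\frac{1}{49} \approx 0.020408$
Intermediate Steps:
$a{\left(Q \right)} = 1$
$\frac{1}{a{\left(-9 \right)} + \left(\left(0 - -6\right) 8 + 0\right)} = \frac{1}{1 + \left(\left(0 - -6\right) 8 + 0\right)} = \frac{1}{1 + \left(\left(0 + 6\right) 8 + 0\right)} = \frac{1}{1 + \left(6 \cdot 8 + 0\right)} = \frac{1}{1 + \left(48 + 0\right)} = \frac{1}{1 + 48} = \frac{1}{49}$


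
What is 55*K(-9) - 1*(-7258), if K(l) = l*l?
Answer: 11713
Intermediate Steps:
K(l) = l²
55*K(-9) - 1*(-7258) = 55*(-9)² - 1*(-7258) = 55*81 + 7258 = 4455 + 7258 = 11713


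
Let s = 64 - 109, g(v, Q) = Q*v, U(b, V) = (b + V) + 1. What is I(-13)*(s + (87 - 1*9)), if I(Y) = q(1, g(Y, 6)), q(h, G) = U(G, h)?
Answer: -2508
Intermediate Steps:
U(b, V) = 1 + V + b (U(b, V) = (V + b) + 1 = 1 + V + b)
q(h, G) = 1 + G + h (q(h, G) = 1 + h + G = 1 + G + h)
s = -45
I(Y) = 2 + 6*Y (I(Y) = 1 + 6*Y + 1 = 2 + 6*Y)
I(-13)*(s + (87 - 1*9)) = (2 + 6*(-13))*(-45 + (87 - 1*9)) = (2 - 78)*(-45 + (87 - 9)) = -76*(-45 + 78) = -76*33 = -2508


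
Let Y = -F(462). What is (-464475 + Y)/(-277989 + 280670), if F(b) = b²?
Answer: -677919/2681 ≈ -252.86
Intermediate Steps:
Y = -213444 (Y = -1*462² = -1*213444 = -213444)
(-464475 + Y)/(-277989 + 280670) = (-464475 - 213444)/(-277989 + 280670) = -677919/2681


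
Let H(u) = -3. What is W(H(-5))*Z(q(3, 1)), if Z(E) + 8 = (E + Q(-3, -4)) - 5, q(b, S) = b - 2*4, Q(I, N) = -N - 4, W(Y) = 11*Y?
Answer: 594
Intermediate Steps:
Q(I, N) = -4 - N
q(b, S) = -8 + b (q(b, S) = b - 8 = -8 + b)
Z(E) = -13 + E (Z(E) = -8 + ((E + (-4 - 1*(-4))) - 5) = -8 + ((E + (-4 + 4)) - 5) = -8 + ((E + 0) - 5) = -8 + (E - 5) = -8 + (-5 + E) = -13 + E)
W(H(-5))*Z(q(3, 1)) = (11*(-3))*(-13 + (-8 + 3)) = -33*(-13 - 5) = -33*(-18) = 594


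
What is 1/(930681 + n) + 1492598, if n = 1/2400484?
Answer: 3334590578353124274/2234084849605 ≈ 1.4926e+6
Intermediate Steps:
n = 1/2400484 ≈ 4.1658e-7
1/(930681 + n) + 1492598 = 1/(930681 + 1/2400484) + 1492598 = 1/(2234084849605/2400484) + 1492598 = 2400484/2234084849605 + 1492598 = 3334590578353124274/2234084849605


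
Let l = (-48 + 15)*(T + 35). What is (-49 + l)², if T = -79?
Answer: 1968409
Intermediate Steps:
l = 1452 (l = (-48 + 15)*(-79 + 35) = -33*(-44) = 1452)
(-49 + l)² = (-49 + 1452)² = 1403² = 1968409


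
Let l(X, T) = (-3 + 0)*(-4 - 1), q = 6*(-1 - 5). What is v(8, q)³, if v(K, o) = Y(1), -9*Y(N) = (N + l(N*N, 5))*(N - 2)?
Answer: 4096/729 ≈ 5.6187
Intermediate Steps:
q = -36 (q = 6*(-6) = -36)
l(X, T) = 15 (l(X, T) = -3*(-5) = 15)
Y(N) = -(-2 + N)*(15 + N)/9 (Y(N) = -(N + 15)*(N - 2)/9 = -(15 + N)*(-2 + N)/9 = -(-2 + N)*(15 + N)/9)
v(K, o) = 16/9 (v(K, o) = 10/3 - 13/9*1 - ⅑*1² = 10/3 - 13/9 - ⅑*1 = 10/3 - 13/9 - ⅑ = 16/9)
v(8, q)³ = (16/9)³ = 4096/729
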